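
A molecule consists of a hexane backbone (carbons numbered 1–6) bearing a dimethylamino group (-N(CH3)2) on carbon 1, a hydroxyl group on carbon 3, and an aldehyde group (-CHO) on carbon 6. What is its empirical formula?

C9H19NO2

Atom tally by fragment:
  (CH3)2NCH2 → C:3 H:8 N:1
  CH2 → C:1 H:2
  CH(OH) → C:1 H:2 O:1
  CH2 → C:1 H:2
  CH2 → C:1 H:2
  CH2CHO → C:2 H:3 O:1
Element totals:
  C: 9
  H: 19
  N: 1
  O: 2
Molecular formula: C9H19NO2.
gcd of subscripts (9, 19, 1, 2) = 1, so the empirical formula equals the molecular formula.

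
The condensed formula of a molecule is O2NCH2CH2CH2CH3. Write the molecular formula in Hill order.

C4H9NO2

Atom tally by fragment:
  O2NCH2 → C:1 H:2 N:1 O:2
  CH2 → C:1 H:2
  CH2 → C:1 H:2
  CH3 → C:1 H:3
Element totals:
  C: 4
  H: 9
  N: 1
  O: 2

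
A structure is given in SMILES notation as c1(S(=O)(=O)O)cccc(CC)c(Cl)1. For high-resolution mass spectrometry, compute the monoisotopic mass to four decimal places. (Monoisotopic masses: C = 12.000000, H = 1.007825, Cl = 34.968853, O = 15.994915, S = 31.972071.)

219.9961

Atom tally by fragment:
  benzene ring core → C:6 H:6
  (− 3 ring H displaced by substituents)
  + SO3H → S:1 O:3 H:1
  + C2H5 → C:2 H:5
  + Cl → Cl:1
Element totals:
  C: 8
  H: 9
  Cl: 1
  O: 3
  S: 1
Molecular formula: C8H9ClO3S.
  M = 8(12.0) + 9(1.007825) + 34.968853 + 3(15.994915) + 31.972071
    = 96.000000 + 9.070425 + 34.968853 + 47.984745 + 31.972071 = 219.996094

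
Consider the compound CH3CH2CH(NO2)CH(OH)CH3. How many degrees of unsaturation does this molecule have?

1

Element totals:
  C: 5
  H: 11
  N: 1
  O: 3
Molecular formula: C5H11NO3.
DoU = (2C + 2 + N − H − X) / 2 = (2·5 + 2 + 1 − 11 − 0) / 2 = 1.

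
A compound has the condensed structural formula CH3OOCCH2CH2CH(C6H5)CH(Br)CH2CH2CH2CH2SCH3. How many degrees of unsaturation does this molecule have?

Element totals:
  C: 17
  H: 25
  Br: 1
  O: 2
  S: 1
Molecular formula: C17H25BrO2S.
DoU = (2C + 2 + N − H − X) / 2 = (2·17 + 2 + 0 − 25 − 1) / 2 = 5.

5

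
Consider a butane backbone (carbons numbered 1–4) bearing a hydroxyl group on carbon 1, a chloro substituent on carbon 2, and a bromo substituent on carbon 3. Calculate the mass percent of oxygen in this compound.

Atom tally by fragment:
  HOCH2 → C:1 H:3 O:1
  CH(Cl) → C:1 H:1 Cl:1
  CH(Br) → C:1 H:1 Br:1
  CH3 → C:1 H:3
Element totals:
  C: 4
  H: 8
  Br: 1
  Cl: 1
  O: 1
Molecular formula: C4H8BrClO.
Molar mass = 187.461 g/mol.
Mass from O: 1 × 15.999 = 15.999 g/mol.
%O = 15.999 / 187.461 × 100 = 8.53%.

8.53%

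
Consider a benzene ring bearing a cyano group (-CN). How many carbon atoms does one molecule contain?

7

Atom tally by fragment:
  benzene ring core → C:6 H:6
  (− 1 ring H displaced by substituents)
  + CN → C:1 N:1
Element totals:
  C: 7
  H: 5
  N: 1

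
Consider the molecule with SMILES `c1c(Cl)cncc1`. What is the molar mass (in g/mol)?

113.54 g/mol

Atom tally by fragment:
  pyridine ring core → C:5 H:5 N:1
  (− 1 ring H displaced by substituents)
  + Cl → Cl:1
Element totals:
  C: 5
  H: 4
  Cl: 1
  N: 1
Molecular formula: C5H4ClN.
  M = 5(12.011) + 4(1.008) + 35.45 + 14.007
    = 60.055 + 4.032 + 35.450 + 14.007 = 113.544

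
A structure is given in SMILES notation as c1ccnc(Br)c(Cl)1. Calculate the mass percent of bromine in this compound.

Atom tally by fragment:
  pyridine ring core → C:5 H:5 N:1
  (− 2 ring H displaced by substituents)
  + Br → Br:1
  + Cl → Cl:1
Element totals:
  C: 5
  H: 3
  Br: 1
  Cl: 1
  N: 1
Molecular formula: C5H3BrClN.
Molar mass = 192.440 g/mol.
Mass from Br: 1 × 79.904 = 79.904 g/mol.
%Br = 79.904 / 192.440 × 100 = 41.52%.

41.52%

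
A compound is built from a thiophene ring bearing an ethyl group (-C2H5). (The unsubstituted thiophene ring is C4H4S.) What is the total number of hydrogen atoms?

Atom tally by fragment:
  thiophene ring core → C:4 H:4 S:1
  (− 1 ring H displaced by substituents)
  + C2H5 → C:2 H:5
Element totals:
  C: 6
  H: 8
  S: 1

8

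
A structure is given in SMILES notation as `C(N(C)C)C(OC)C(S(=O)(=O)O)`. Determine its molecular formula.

C6H15NO4S

Atom tally by fragment:
  (CH3)2NCH2 → C:3 H:8 N:1
  CH(OCH3) → C:2 H:4 O:1
  CH2SO3H → C:1 H:3 S:1 O:3
Element totals:
  C: 6
  H: 15
  N: 1
  O: 4
  S: 1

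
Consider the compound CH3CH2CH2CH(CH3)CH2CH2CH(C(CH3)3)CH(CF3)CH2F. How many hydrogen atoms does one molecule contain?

28

Atom tally by fragment:
  CH3 → C:1 H:3
  CH2 → C:1 H:2
  CH2 → C:1 H:2
  CH(CH3) → C:2 H:4
  CH2 → C:1 H:2
  CH2 → C:1 H:2
  CH(C(CH3)3) → C:5 H:10
  CH(CF3) → C:2 H:1 F:3
  CH2F → C:1 H:2 F:1
Element totals:
  C: 15
  H: 28
  F: 4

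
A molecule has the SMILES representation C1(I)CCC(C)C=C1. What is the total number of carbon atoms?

Atom tally by fragment:
  cyclohexene ring core → C:6 H:10
  (− 2 ring H displaced by substituents)
  + I → I:1
  + CH3 → C:1 H:3
Element totals:
  C: 7
  H: 11
  I: 1

7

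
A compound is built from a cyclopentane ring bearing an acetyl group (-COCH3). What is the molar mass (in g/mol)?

Atom tally by fragment:
  cyclopentane ring core → C:5 H:10
  (− 1 ring H displaced by substituents)
  + COCH3 → C:2 H:3 O:1
Element totals:
  C: 7
  H: 12
  O: 1
Molecular formula: C7H12O.
  M = 7(12.011) + 12(1.008) + 15.999
    = 84.077 + 12.096 + 15.999 = 112.172

112.17 g/mol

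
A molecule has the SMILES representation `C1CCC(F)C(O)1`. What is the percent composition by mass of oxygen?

Atom tally by fragment:
  cyclopentane ring core → C:5 H:10
  (− 2 ring H displaced by substituents)
  + F → F:1
  + OH → O:1 H:1
Element totals:
  C: 5
  H: 9
  F: 1
  O: 1
Molecular formula: C5H9FO.
Molar mass = 104.124 g/mol.
Mass from O: 1 × 15.999 = 15.999 g/mol.
%O = 15.999 / 104.124 × 100 = 15.37%.

15.37%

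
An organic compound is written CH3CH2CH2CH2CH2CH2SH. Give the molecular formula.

C6H14S

Element totals:
  C: 6
  H: 14
  S: 1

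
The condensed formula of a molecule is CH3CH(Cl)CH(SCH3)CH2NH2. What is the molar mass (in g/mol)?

153.67 g/mol

Atom tally by fragment:
  CH3 → C:1 H:3
  CH(Cl) → C:1 H:1 Cl:1
  CH(SCH3) → C:2 H:4 S:1
  CH2NH2 → C:1 H:4 N:1
Element totals:
  C: 5
  H: 12
  Cl: 1
  N: 1
  S: 1
Molecular formula: C5H12ClNS.
  M = 5(12.011) + 12(1.008) + 35.45 + 14.007 + 32.06
    = 60.055 + 12.096 + 35.450 + 14.007 + 32.060 = 153.668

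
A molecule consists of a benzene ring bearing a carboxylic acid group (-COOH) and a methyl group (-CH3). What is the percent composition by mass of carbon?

Atom tally by fragment:
  benzene ring core → C:6 H:6
  (− 2 ring H displaced by substituents)
  + COOH → C:1 H:1 O:2
  + CH3 → C:1 H:3
Element totals:
  C: 8
  H: 8
  O: 2
Molecular formula: C8H8O2.
Molar mass = 136.150 g/mol.
Mass from C: 8 × 12.011 = 96.088 g/mol.
%C = 96.088 / 136.150 × 100 = 70.58%.

70.58%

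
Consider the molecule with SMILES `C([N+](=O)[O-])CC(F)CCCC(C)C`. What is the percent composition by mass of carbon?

Atom tally by fragment:
  O2NCH2 → C:1 H:2 N:1 O:2
  CH2 → C:1 H:2
  CH(F) → C:1 H:1 F:1
  CH2 → C:1 H:2
  CH2 → C:1 H:2
  CH2 → C:1 H:2
  CH(CH3) → C:2 H:4
  CH3 → C:1 H:3
Element totals:
  C: 9
  H: 18
  F: 1
  N: 1
  O: 2
Molecular formula: C9H18FNO2.
Molar mass = 191.246 g/mol.
Mass from C: 9 × 12.011 = 108.099 g/mol.
%C = 108.099 / 191.246 × 100 = 56.52%.

56.52%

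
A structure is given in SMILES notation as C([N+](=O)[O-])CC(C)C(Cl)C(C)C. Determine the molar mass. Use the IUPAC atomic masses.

193.67 g/mol

Atom tally by fragment:
  O2NCH2 → C:1 H:2 N:1 O:2
  CH2 → C:1 H:2
  CH(CH3) → C:2 H:4
  CH(Cl) → C:1 H:1 Cl:1
  CH(CH3) → C:2 H:4
  CH3 → C:1 H:3
Element totals:
  C: 8
  H: 16
  Cl: 1
  N: 1
  O: 2
Molecular formula: C8H16ClNO2.
  M = 8(12.011) + 16(1.008) + 35.45 + 14.007 + 2(15.999)
    = 96.088 + 16.128 + 35.450 + 14.007 + 31.998 = 193.671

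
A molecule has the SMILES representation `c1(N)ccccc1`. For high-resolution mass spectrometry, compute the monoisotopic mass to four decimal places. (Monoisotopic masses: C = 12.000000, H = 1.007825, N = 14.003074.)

93.0578

Atom tally by fragment:
  benzene ring core → C:6 H:6
  (− 1 ring H displaced by substituents)
  + NH2 → N:1 H:2
Element totals:
  C: 6
  H: 7
  N: 1
Molecular formula: C6H7N.
  M = 6(12.0) + 7(1.007825) + 14.003074
    = 72.000000 + 7.054775 + 14.003074 = 93.057849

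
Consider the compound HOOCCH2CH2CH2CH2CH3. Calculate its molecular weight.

Atom tally by fragment:
  HOOCCH2 → C:2 H:3 O:2
  CH2 → C:1 H:2
  CH2 → C:1 H:2
  CH2 → C:1 H:2
  CH3 → C:1 H:3
Element totals:
  C: 6
  H: 12
  O: 2
Molecular formula: C6H12O2.
  M = 6(12.011) + 12(1.008) + 2(15.999)
    = 72.066 + 12.096 + 31.998 = 116.160

116.16 g/mol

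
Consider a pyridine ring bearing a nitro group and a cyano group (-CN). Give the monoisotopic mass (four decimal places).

Atom tally by fragment:
  pyridine ring core → C:5 H:5 N:1
  (− 2 ring H displaced by substituents)
  + NO2 → N:1 O:2
  + CN → C:1 N:1
Element totals:
  C: 6
  H: 3
  N: 3
  O: 2
Molecular formula: C6H3N3O2.
  M = 6(12.0) + 3(1.007825) + 3(14.003074) + 2(15.994915)
    = 72.000000 + 3.023475 + 42.009222 + 31.989830 = 149.022527

149.0225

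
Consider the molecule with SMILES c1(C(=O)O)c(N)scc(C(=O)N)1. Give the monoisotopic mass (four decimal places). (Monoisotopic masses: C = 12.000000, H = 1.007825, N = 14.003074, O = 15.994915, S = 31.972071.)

186.0099

Atom tally by fragment:
  thiophene ring core → C:4 H:4 S:1
  (− 3 ring H displaced by substituents)
  + COOH → C:1 H:1 O:2
  + NH2 → N:1 H:2
  + CONH2 → C:1 H:2 O:1 N:1
Element totals:
  C: 6
  H: 6
  N: 2
  O: 3
  S: 1
Molecular formula: C6H6N2O3S.
  M = 6(12.0) + 6(1.007825) + 2(14.003074) + 3(15.994915) + 31.972071
    = 72.000000 + 6.046950 + 28.006148 + 47.984745 + 31.972071 = 186.009914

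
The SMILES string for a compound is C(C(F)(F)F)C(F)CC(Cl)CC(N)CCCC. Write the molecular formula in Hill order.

Atom tally by fragment:
  F3CCH2 → C:2 H:2 F:3
  CH(F) → C:1 H:1 F:1
  CH2 → C:1 H:2
  CH(Cl) → C:1 H:1 Cl:1
  CH2 → C:1 H:2
  CH(NH2) → C:1 H:3 N:1
  CH2 → C:1 H:2
  CH2 → C:1 H:2
  CH2 → C:1 H:2
  CH3 → C:1 H:3
Element totals:
  C: 11
  H: 20
  Cl: 1
  F: 4
  N: 1

C11H20ClF4N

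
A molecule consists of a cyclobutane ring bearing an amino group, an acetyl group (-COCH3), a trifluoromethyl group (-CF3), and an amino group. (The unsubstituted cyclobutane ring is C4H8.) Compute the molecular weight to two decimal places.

Atom tally by fragment:
  cyclobutane ring core → C:4 H:8
  (− 4 ring H displaced by substituents)
  + NH2 → N:1 H:2
  + COCH3 → C:2 H:3 O:1
  + CF3 → C:1 F:3
  + NH2 → N:1 H:2
Element totals:
  C: 7
  H: 11
  F: 3
  N: 2
  O: 1
Molecular formula: C7H11F3N2O.
  M = 7(12.011) + 11(1.008) + 3(18.998) + 2(14.007) + 15.999
    = 84.077 + 11.088 + 56.994 + 28.014 + 15.999 = 196.172

196.17 g/mol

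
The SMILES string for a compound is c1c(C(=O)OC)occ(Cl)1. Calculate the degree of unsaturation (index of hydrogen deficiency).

Atom tally by fragment:
  furan ring core → C:4 H:4 O:1
  (− 2 ring H displaced by substituents)
  + COOCH3 → C:2 H:3 O:2
  + Cl → Cl:1
Element totals:
  C: 6
  H: 5
  Cl: 1
  O: 3
Molecular formula: C6H5ClO3.
DoU = (2C + 2 + N − H − X) / 2 = (2·6 + 2 + 0 − 5 − 1) / 2 = 4.

4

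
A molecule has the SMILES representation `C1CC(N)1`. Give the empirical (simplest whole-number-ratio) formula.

Atom tally by fragment:
  cyclopropane ring core → C:3 H:6
  (− 1 ring H displaced by substituents)
  + NH2 → N:1 H:2
Element totals:
  C: 3
  H: 7
  N: 1
Molecular formula: C3H7N.
gcd of subscripts (3, 7, 1) = 1, so the empirical formula equals the molecular formula.

C3H7N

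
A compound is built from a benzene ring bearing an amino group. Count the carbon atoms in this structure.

Atom tally by fragment:
  benzene ring core → C:6 H:6
  (− 1 ring H displaced by substituents)
  + NH2 → N:1 H:2
Element totals:
  C: 6
  H: 7
  N: 1

6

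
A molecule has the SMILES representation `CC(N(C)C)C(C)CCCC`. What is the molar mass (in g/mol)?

Atom tally by fragment:
  CH3 → C:1 H:3
  CH(N(CH3)2) → C:3 H:7 N:1
  CH(CH3) → C:2 H:4
  CH2 → C:1 H:2
  CH2 → C:1 H:2
  CH2 → C:1 H:2
  CH3 → C:1 H:3
Element totals:
  C: 10
  H: 23
  N: 1
Molecular formula: C10H23N.
  M = 10(12.011) + 23(1.008) + 14.007
    = 120.110 + 23.184 + 14.007 = 157.301

157.30 g/mol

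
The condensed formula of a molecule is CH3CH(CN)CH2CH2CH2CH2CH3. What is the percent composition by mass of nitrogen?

Atom tally by fragment:
  CH3 → C:1 H:3
  CH(CN) → C:2 H:1 N:1
  CH2 → C:1 H:2
  CH2 → C:1 H:2
  CH2 → C:1 H:2
  CH2 → C:1 H:2
  CH3 → C:1 H:3
Element totals:
  C: 8
  H: 15
  N: 1
Molecular formula: C8H15N.
Molar mass = 125.215 g/mol.
Mass from N: 1 × 14.007 = 14.007 g/mol.
%N = 14.007 / 125.215 × 100 = 11.19%.

11.19%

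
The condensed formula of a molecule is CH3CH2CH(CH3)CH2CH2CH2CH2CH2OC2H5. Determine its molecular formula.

C11H24O

Atom tally by fragment:
  CH3 → C:1 H:3
  CH2 → C:1 H:2
  CH(CH3) → C:2 H:4
  CH2 → C:1 H:2
  CH2 → C:1 H:2
  CH2 → C:1 H:2
  CH2 → C:1 H:2
  CH2OC2H5 → C:3 H:7 O:1
Element totals:
  C: 11
  H: 24
  O: 1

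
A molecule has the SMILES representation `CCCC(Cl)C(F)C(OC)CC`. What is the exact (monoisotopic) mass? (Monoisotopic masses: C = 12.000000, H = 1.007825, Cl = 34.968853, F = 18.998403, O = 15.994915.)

196.1030

Atom tally by fragment:
  CH3 → C:1 H:3
  CH2 → C:1 H:2
  CH2 → C:1 H:2
  CH(Cl) → C:1 H:1 Cl:1
  CH(F) → C:1 H:1 F:1
  CH(OCH3) → C:2 H:4 O:1
  CH2 → C:1 H:2
  CH3 → C:1 H:3
Element totals:
  C: 9
  H: 18
  Cl: 1
  F: 1
  O: 1
Molecular formula: C9H18ClFO.
  M = 9(12.0) + 18(1.007825) + 34.968853 + 18.998403 + 15.994915
    = 108.000000 + 18.140850 + 34.968853 + 18.998403 + 15.994915 = 196.103021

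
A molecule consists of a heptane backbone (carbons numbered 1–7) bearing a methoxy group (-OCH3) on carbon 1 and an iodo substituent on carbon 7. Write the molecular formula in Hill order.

Atom tally by fragment:
  CH3OCH2 → C:2 H:5 O:1
  CH2 → C:1 H:2
  CH2 → C:1 H:2
  CH2 → C:1 H:2
  CH2 → C:1 H:2
  CH2 → C:1 H:2
  CH2I → C:1 H:2 I:1
Element totals:
  C: 8
  H: 17
  I: 1
  O: 1

C8H17IO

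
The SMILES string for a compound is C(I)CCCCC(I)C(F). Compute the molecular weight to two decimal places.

369.99 g/mol

Atom tally by fragment:
  ICH2 → C:1 H:2 I:1
  CH2 → C:1 H:2
  CH2 → C:1 H:2
  CH2 → C:1 H:2
  CH2 → C:1 H:2
  CH(I) → C:1 H:1 I:1
  CH2F → C:1 H:2 F:1
Element totals:
  C: 7
  H: 13
  F: 1
  I: 2
Molecular formula: C7H13FI2.
  M = 7(12.011) + 13(1.008) + 18.998 + 2(126.904)
    = 84.077 + 13.104 + 18.998 + 253.808 = 369.987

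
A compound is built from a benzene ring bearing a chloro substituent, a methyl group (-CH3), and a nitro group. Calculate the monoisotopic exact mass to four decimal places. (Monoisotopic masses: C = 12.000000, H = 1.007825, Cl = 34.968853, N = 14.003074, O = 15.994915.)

Atom tally by fragment:
  benzene ring core → C:6 H:6
  (− 3 ring H displaced by substituents)
  + Cl → Cl:1
  + CH3 → C:1 H:3
  + NO2 → N:1 O:2
Element totals:
  C: 7
  H: 6
  Cl: 1
  N: 1
  O: 2
Molecular formula: C7H6ClNO2.
  M = 7(12.0) + 6(1.007825) + 34.968853 + 14.003074 + 2(15.994915)
    = 84.000000 + 6.046950 + 34.968853 + 14.003074 + 31.989830 = 171.008707

171.0087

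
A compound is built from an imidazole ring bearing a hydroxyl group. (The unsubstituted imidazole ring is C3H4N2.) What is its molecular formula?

Atom tally by fragment:
  imidazole ring core → C:3 H:4 N:2
  (− 1 ring H displaced by substituents)
  + OH → O:1 H:1
Element totals:
  C: 3
  H: 4
  N: 2
  O: 1

C3H4N2O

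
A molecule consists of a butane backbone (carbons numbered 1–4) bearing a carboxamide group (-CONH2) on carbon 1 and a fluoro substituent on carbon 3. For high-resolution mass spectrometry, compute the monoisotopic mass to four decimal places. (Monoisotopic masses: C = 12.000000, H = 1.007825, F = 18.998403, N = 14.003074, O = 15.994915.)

119.0746

Atom tally by fragment:
  H2NOCCH2 → C:2 H:4 O:1 N:1
  CH2 → C:1 H:2
  CH(F) → C:1 H:1 F:1
  CH3 → C:1 H:3
Element totals:
  C: 5
  H: 10
  F: 1
  N: 1
  O: 1
Molecular formula: C5H10FNO.
  M = 5(12.0) + 10(1.007825) + 18.998403 + 14.003074 + 15.994915
    = 60.000000 + 10.078250 + 18.998403 + 14.003074 + 15.994915 = 119.074642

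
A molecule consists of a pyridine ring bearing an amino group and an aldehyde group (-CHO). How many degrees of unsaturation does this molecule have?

Atom tally by fragment:
  pyridine ring core → C:5 H:5 N:1
  (− 2 ring H displaced by substituents)
  + NH2 → N:1 H:2
  + CHO → C:1 H:1 O:1
Element totals:
  C: 6
  H: 6
  N: 2
  O: 1
Molecular formula: C6H6N2O.
DoU = (2C + 2 + N − H − X) / 2 = (2·6 + 2 + 2 − 6 − 0) / 2 = 5.

5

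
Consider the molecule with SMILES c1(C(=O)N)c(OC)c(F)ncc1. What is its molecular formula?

Atom tally by fragment:
  pyridine ring core → C:5 H:5 N:1
  (− 3 ring H displaced by substituents)
  + CONH2 → C:1 H:2 O:1 N:1
  + OCH3 → C:1 H:3 O:1
  + F → F:1
Element totals:
  C: 7
  H: 7
  F: 1
  N: 2
  O: 2

C7H7FN2O2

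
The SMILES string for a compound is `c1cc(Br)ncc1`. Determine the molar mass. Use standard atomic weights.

Atom tally by fragment:
  pyridine ring core → C:5 H:5 N:1
  (− 1 ring H displaced by substituents)
  + Br → Br:1
Element totals:
  C: 5
  H: 4
  Br: 1
  N: 1
Molecular formula: C5H4BrN.
  M = 5(12.011) + 4(1.008) + 79.904 + 14.007
    = 60.055 + 4.032 + 79.904 + 14.007 = 157.998

158.00 g/mol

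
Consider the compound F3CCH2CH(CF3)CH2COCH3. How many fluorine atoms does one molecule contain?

Atom tally by fragment:
  F3CCH2 → C:2 H:2 F:3
  CH(CF3) → C:2 H:1 F:3
  CH2COCH3 → C:3 H:5 O:1
Element totals:
  C: 7
  H: 8
  F: 6
  O: 1

6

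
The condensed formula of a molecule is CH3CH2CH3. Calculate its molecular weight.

Element totals:
  C: 3
  H: 8
Molecular formula: C3H8.
  M = 3(12.011) + 8(1.008)
    = 36.033 + 8.064 = 44.097

44.10 g/mol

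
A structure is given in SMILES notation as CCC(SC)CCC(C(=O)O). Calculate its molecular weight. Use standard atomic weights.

176.27 g/mol

Atom tally by fragment:
  CH3 → C:1 H:3
  CH2 → C:1 H:2
  CH(SCH3) → C:2 H:4 S:1
  CH2 → C:1 H:2
  CH2 → C:1 H:2
  CH2COOH → C:2 H:3 O:2
Element totals:
  C: 8
  H: 16
  O: 2
  S: 1
Molecular formula: C8H16O2S.
  M = 8(12.011) + 16(1.008) + 2(15.999) + 32.06
    = 96.088 + 16.128 + 31.998 + 32.060 = 176.274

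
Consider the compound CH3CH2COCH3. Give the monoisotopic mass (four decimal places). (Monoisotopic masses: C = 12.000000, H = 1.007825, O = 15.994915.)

Element totals:
  C: 4
  H: 8
  O: 1
Molecular formula: C4H8O.
  M = 4(12.0) + 8(1.007825) + 15.994915
    = 48.000000 + 8.062600 + 15.994915 = 72.057515

72.0575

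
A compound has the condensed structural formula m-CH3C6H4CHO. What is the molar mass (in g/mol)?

Element totals:
  C: 8
  H: 8
  O: 1
Molecular formula: C8H8O.
  M = 8(12.011) + 8(1.008) + 15.999
    = 96.088 + 8.064 + 15.999 = 120.151

120.15 g/mol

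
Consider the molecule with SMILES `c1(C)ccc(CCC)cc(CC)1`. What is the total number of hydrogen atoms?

18

Atom tally by fragment:
  benzene ring core → C:6 H:6
  (− 3 ring H displaced by substituents)
  + CH3 → C:1 H:3
  + CH2CH2CH3 → C:3 H:7
  + C2H5 → C:2 H:5
Element totals:
  C: 12
  H: 18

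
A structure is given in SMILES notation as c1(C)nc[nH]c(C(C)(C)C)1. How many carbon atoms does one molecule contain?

Atom tally by fragment:
  imidazole ring core → C:3 H:4 N:2
  (− 2 ring H displaced by substituents)
  + CH3 → C:1 H:3
  + C(CH3)3 → C:4 H:9
Element totals:
  C: 8
  H: 14
  N: 2

8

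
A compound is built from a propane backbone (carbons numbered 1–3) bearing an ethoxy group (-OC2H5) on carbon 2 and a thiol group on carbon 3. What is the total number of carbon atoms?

Atom tally by fragment:
  CH3 → C:1 H:3
  CH(OC2H5) → C:3 H:6 O:1
  CH2SH → C:1 H:3 S:1
Element totals:
  C: 5
  H: 12
  O: 1
  S: 1

5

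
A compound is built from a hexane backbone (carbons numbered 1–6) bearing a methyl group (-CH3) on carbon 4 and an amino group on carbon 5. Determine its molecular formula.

C7H17N

Atom tally by fragment:
  CH3 → C:1 H:3
  CH2 → C:1 H:2
  CH2 → C:1 H:2
  CH(CH3) → C:2 H:4
  CH(NH2) → C:1 H:3 N:1
  CH3 → C:1 H:3
Element totals:
  C: 7
  H: 17
  N: 1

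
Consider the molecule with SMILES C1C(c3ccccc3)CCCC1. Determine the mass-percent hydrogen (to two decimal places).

10.06%

Atom tally by fragment:
  cyclohexane ring core → C:6 H:12
  (− 1 ring H displaced by substituents)
  + C6H5 → C:6 H:5
Element totals:
  C: 12
  H: 16
Molecular formula: C12H16.
Molar mass = 160.260 g/mol.
Mass from H: 16 × 1.008 = 16.128 g/mol.
%H = 16.128 / 160.260 × 100 = 10.06%.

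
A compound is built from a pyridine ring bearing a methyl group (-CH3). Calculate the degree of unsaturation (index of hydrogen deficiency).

4

Atom tally by fragment:
  pyridine ring core → C:5 H:5 N:1
  (− 1 ring H displaced by substituents)
  + CH3 → C:1 H:3
Element totals:
  C: 6
  H: 7
  N: 1
Molecular formula: C6H7N.
DoU = (2C + 2 + N − H − X) / 2 = (2·6 + 2 + 1 − 7 − 0) / 2 = 4.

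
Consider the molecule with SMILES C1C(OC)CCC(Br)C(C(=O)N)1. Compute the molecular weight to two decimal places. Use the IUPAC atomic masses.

236.11 g/mol

Atom tally by fragment:
  cyclohexane ring core → C:6 H:12
  (− 3 ring H displaced by substituents)
  + OCH3 → C:1 H:3 O:1
  + Br → Br:1
  + CONH2 → C:1 H:2 O:1 N:1
Element totals:
  C: 8
  H: 14
  Br: 1
  N: 1
  O: 2
Molecular formula: C8H14BrNO2.
  M = 8(12.011) + 14(1.008) + 79.904 + 14.007 + 2(15.999)
    = 96.088 + 14.112 + 79.904 + 14.007 + 31.998 = 236.109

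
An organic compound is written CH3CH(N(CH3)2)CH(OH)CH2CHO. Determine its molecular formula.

Atom tally by fragment:
  CH3 → C:1 H:3
  CH(N(CH3)2) → C:3 H:7 N:1
  CH(OH) → C:1 H:2 O:1
  CH2CHO → C:2 H:3 O:1
Element totals:
  C: 7
  H: 15
  N: 1
  O: 2

C7H15NO2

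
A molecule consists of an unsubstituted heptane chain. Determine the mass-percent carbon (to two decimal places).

83.90%

Atom tally by fragment:
  CH3 → C:1 H:3
  CH2 → C:1 H:2
  CH2 → C:1 H:2
  CH2 → C:1 H:2
  CH2 → C:1 H:2
  CH2 → C:1 H:2
  CH3 → C:1 H:3
Element totals:
  C: 7
  H: 16
Molecular formula: C7H16.
Molar mass = 100.205 g/mol.
Mass from C: 7 × 12.011 = 84.077 g/mol.
%C = 84.077 / 100.205 × 100 = 83.90%.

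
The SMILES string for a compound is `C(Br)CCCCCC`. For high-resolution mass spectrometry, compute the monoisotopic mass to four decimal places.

178.0357

Atom tally by fragment:
  BrCH2 → C:1 H:2 Br:1
  CH2 → C:1 H:2
  CH2 → C:1 H:2
  CH2 → C:1 H:2
  CH2 → C:1 H:2
  CH2 → C:1 H:2
  CH3 → C:1 H:3
Element totals:
  C: 7
  H: 15
  Br: 1
Molecular formula: C7H15Br.
  M = 7(12.0) + 15(1.007825) + 78.918338
    = 84.000000 + 15.117375 + 78.918338 = 178.035713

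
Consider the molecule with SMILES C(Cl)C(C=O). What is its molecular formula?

Atom tally by fragment:
  ClCH2 → C:1 H:2 Cl:1
  CH2CHO → C:2 H:3 O:1
Element totals:
  C: 3
  H: 5
  Cl: 1
  O: 1

C3H5ClO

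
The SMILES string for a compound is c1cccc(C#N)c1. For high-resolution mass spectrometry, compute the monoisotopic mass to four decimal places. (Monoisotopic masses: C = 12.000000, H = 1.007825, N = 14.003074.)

Atom tally by fragment:
  benzene ring core → C:6 H:6
  (− 1 ring H displaced by substituents)
  + CN → C:1 N:1
Element totals:
  C: 7
  H: 5
  N: 1
Molecular formula: C7H5N.
  M = 7(12.0) + 5(1.007825) + 14.003074
    = 84.000000 + 5.039125 + 14.003074 = 103.042199

103.0422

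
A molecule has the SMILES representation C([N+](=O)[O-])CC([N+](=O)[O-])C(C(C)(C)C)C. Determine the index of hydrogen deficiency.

Atom tally by fragment:
  O2NCH2 → C:1 H:2 N:1 O:2
  CH2 → C:1 H:2
  CH(NO2) → C:1 H:1 N:1 O:2
  CH(C(CH3)3) → C:5 H:10
  CH3 → C:1 H:3
Element totals:
  C: 9
  H: 18
  N: 2
  O: 4
Molecular formula: C9H18N2O4.
DoU = (2C + 2 + N − H − X) / 2 = (2·9 + 2 + 2 − 18 − 0) / 2 = 2.

2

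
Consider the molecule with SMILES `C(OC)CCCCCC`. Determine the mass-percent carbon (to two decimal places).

Atom tally by fragment:
  CH3OCH2 → C:2 H:5 O:1
  CH2 → C:1 H:2
  CH2 → C:1 H:2
  CH2 → C:1 H:2
  CH2 → C:1 H:2
  CH2 → C:1 H:2
  CH3 → C:1 H:3
Element totals:
  C: 8
  H: 18
  O: 1
Molecular formula: C8H18O.
Molar mass = 130.231 g/mol.
Mass from C: 8 × 12.011 = 96.088 g/mol.
%C = 96.088 / 130.231 × 100 = 73.78%.

73.78%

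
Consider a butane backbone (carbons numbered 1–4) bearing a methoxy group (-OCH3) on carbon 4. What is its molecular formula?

C5H12O

Atom tally by fragment:
  CH3 → C:1 H:3
  CH2 → C:1 H:2
  CH2 → C:1 H:2
  CH2OCH3 → C:2 H:5 O:1
Element totals:
  C: 5
  H: 12
  O: 1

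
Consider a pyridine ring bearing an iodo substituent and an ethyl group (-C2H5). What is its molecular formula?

Atom tally by fragment:
  pyridine ring core → C:5 H:5 N:1
  (− 2 ring H displaced by substituents)
  + I → I:1
  + C2H5 → C:2 H:5
Element totals:
  C: 7
  H: 8
  I: 1
  N: 1

C7H8IN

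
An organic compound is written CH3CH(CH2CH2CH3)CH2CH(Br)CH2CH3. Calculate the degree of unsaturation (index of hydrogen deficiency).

Atom tally by fragment:
  CH3 → C:1 H:3
  CH(CH2CH2CH3) → C:4 H:8
  CH2 → C:1 H:2
  CH(Br) → C:1 H:1 Br:1
  CH2 → C:1 H:2
  CH3 → C:1 H:3
Element totals:
  C: 9
  H: 19
  Br: 1
Molecular formula: C9H19Br.
DoU = (2C + 2 + N − H − X) / 2 = (2·9 + 2 + 0 − 19 − 1) / 2 = 0.

0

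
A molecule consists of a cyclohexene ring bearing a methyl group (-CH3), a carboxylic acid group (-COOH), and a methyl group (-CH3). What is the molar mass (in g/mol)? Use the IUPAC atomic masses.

Atom tally by fragment:
  cyclohexene ring core → C:6 H:10
  (− 3 ring H displaced by substituents)
  + CH3 → C:1 H:3
  + COOH → C:1 H:1 O:2
  + CH3 → C:1 H:3
Element totals:
  C: 9
  H: 14
  O: 2
Molecular formula: C9H14O2.
  M = 9(12.011) + 14(1.008) + 2(15.999)
    = 108.099 + 14.112 + 31.998 = 154.209

154.21 g/mol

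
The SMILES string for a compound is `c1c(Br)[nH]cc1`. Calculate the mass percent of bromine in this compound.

Atom tally by fragment:
  pyrrole ring core → C:4 H:5 N:1
  (− 1 ring H displaced by substituents)
  + Br → Br:1
Element totals:
  C: 4
  H: 4
  Br: 1
  N: 1
Molecular formula: C4H4BrN.
Molar mass = 145.987 g/mol.
Mass from Br: 1 × 79.904 = 79.904 g/mol.
%Br = 79.904 / 145.987 × 100 = 54.73%.

54.73%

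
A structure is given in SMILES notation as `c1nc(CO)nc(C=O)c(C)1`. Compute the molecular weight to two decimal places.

Atom tally by fragment:
  pyrimidine ring core → C:4 H:4 N:2
  (− 3 ring H displaced by substituents)
  + CH2OH → C:1 H:3 O:1
  + CHO → C:1 H:1 O:1
  + CH3 → C:1 H:3
Element totals:
  C: 7
  H: 8
  N: 2
  O: 2
Molecular formula: C7H8N2O2.
  M = 7(12.011) + 8(1.008) + 2(14.007) + 2(15.999)
    = 84.077 + 8.064 + 28.014 + 31.998 = 152.153

152.15 g/mol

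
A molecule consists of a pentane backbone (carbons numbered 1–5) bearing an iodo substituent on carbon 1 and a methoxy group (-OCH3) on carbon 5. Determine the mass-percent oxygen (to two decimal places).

7.01%

Atom tally by fragment:
  ICH2 → C:1 H:2 I:1
  CH2 → C:1 H:2
  CH2 → C:1 H:2
  CH2 → C:1 H:2
  CH2OCH3 → C:2 H:5 O:1
Element totals:
  C: 6
  H: 13
  I: 1
  O: 1
Molecular formula: C6H13IO.
Molar mass = 228.073 g/mol.
Mass from O: 1 × 15.999 = 15.999 g/mol.
%O = 15.999 / 228.073 × 100 = 7.01%.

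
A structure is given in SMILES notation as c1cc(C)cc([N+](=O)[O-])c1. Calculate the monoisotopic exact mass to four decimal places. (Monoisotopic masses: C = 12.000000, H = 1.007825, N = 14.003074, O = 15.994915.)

Atom tally by fragment:
  benzene ring core → C:6 H:6
  (− 2 ring H displaced by substituents)
  + CH3 → C:1 H:3
  + NO2 → N:1 O:2
Element totals:
  C: 7
  H: 7
  N: 1
  O: 2
Molecular formula: C7H7NO2.
  M = 7(12.0) + 7(1.007825) + 14.003074 + 2(15.994915)
    = 84.000000 + 7.054775 + 14.003074 + 31.989830 = 137.047679

137.0477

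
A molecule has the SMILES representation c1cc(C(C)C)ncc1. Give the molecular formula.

C8H11N

Atom tally by fragment:
  pyridine ring core → C:5 H:5 N:1
  (− 1 ring H displaced by substituents)
  + CH(CH3)2 → C:3 H:7
Element totals:
  C: 8
  H: 11
  N: 1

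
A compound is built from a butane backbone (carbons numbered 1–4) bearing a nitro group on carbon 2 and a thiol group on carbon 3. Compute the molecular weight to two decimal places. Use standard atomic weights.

Atom tally by fragment:
  CH3 → C:1 H:3
  CH(NO2) → C:1 H:1 N:1 O:2
  CH(SH) → C:1 H:2 S:1
  CH3 → C:1 H:3
Element totals:
  C: 4
  H: 9
  N: 1
  O: 2
  S: 1
Molecular formula: C4H9NO2S.
  M = 4(12.011) + 9(1.008) + 14.007 + 2(15.999) + 32.06
    = 48.044 + 9.072 + 14.007 + 31.998 + 32.060 = 135.181

135.18 g/mol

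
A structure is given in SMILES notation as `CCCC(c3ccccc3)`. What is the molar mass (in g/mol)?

134.22 g/mol

Atom tally by fragment:
  CH3 → C:1 H:3
  CH2 → C:1 H:2
  CH2 → C:1 H:2
  CH2C6H5 → C:7 H:7
Element totals:
  C: 10
  H: 14
Molecular formula: C10H14.
  M = 10(12.011) + 14(1.008)
    = 120.110 + 14.112 = 134.222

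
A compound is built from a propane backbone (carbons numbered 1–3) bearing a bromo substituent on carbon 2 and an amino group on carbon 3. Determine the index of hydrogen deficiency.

Atom tally by fragment:
  CH3 → C:1 H:3
  CH(Br) → C:1 H:1 Br:1
  CH2NH2 → C:1 H:4 N:1
Element totals:
  C: 3
  H: 8
  Br: 1
  N: 1
Molecular formula: C3H8BrN.
DoU = (2C + 2 + N − H − X) / 2 = (2·3 + 2 + 1 − 8 − 1) / 2 = 0.

0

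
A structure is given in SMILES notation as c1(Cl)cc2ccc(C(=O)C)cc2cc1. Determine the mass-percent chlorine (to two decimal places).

17.32%

Atom tally by fragment:
  naphthalene ring system core → C:10 H:8
  (− 2 ring H displaced by substituents)
  + Cl → Cl:1
  + COCH3 → C:2 H:3 O:1
Element totals:
  C: 12
  H: 9
  Cl: 1
  O: 1
Molecular formula: C12H9ClO.
Molar mass = 204.653 g/mol.
Mass from Cl: 1 × 35.45 = 35.450 g/mol.
%Cl = 35.450 / 204.653 × 100 = 17.32%.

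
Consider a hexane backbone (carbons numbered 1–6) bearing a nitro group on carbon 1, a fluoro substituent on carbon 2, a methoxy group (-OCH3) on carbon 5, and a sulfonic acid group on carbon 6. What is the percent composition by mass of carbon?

32.43%

Atom tally by fragment:
  O2NCH2 → C:1 H:2 N:1 O:2
  CH(F) → C:1 H:1 F:1
  CH2 → C:1 H:2
  CH2 → C:1 H:2
  CH(OCH3) → C:2 H:4 O:1
  CH2SO3H → C:1 H:3 S:1 O:3
Element totals:
  C: 7
  H: 14
  F: 1
  N: 1
  O: 6
  S: 1
Molecular formula: C7H14FNO6S.
Molar mass = 259.248 g/mol.
Mass from C: 7 × 12.011 = 84.077 g/mol.
%C = 84.077 / 259.248 × 100 = 32.43%.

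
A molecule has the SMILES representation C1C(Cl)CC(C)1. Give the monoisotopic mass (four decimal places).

Atom tally by fragment:
  cyclobutane ring core → C:4 H:8
  (− 2 ring H displaced by substituents)
  + Cl → Cl:1
  + CH3 → C:1 H:3
Element totals:
  C: 5
  H: 9
  Cl: 1
Molecular formula: C5H9Cl.
  M = 5(12.0) + 9(1.007825) + 34.968853
    = 60.000000 + 9.070425 + 34.968853 = 104.039278

104.0393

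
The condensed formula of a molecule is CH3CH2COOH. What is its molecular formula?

Element totals:
  C: 3
  H: 6
  O: 2

C3H6O2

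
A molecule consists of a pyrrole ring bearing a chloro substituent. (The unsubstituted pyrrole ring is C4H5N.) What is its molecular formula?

Atom tally by fragment:
  pyrrole ring core → C:4 H:5 N:1
  (− 1 ring H displaced by substituents)
  + Cl → Cl:1
Element totals:
  C: 4
  H: 4
  Cl: 1
  N: 1

C4H4ClN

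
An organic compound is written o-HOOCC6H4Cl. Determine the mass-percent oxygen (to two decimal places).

20.44%

Atom tally by fragment:
  benzene ring core → C:6 H:6
  (− 2 ring H displaced by substituents)
  + COOH → C:1 H:1 O:2
  + Cl → Cl:1
Element totals:
  C: 7
  H: 5
  Cl: 1
  O: 2
Molecular formula: C7H5ClO2.
Molar mass = 156.565 g/mol.
Mass from O: 2 × 15.999 = 31.998 g/mol.
%O = 31.998 / 156.565 × 100 = 20.44%.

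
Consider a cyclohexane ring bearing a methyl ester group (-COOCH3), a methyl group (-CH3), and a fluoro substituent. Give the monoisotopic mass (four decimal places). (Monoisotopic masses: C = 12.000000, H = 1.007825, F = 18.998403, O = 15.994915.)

Atom tally by fragment:
  cyclohexane ring core → C:6 H:12
  (− 3 ring H displaced by substituents)
  + COOCH3 → C:2 H:3 O:2
  + CH3 → C:1 H:3
  + F → F:1
Element totals:
  C: 9
  H: 15
  F: 1
  O: 2
Molecular formula: C9H15FO2.
  M = 9(12.0) + 15(1.007825) + 18.998403 + 2(15.994915)
    = 108.000000 + 15.117375 + 18.998403 + 31.989830 = 174.105608

174.1056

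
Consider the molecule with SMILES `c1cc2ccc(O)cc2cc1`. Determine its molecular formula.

C10H8O

Atom tally by fragment:
  naphthalene ring system core → C:10 H:8
  (− 1 ring H displaced by substituents)
  + OH → O:1 H:1
Element totals:
  C: 10
  H: 8
  O: 1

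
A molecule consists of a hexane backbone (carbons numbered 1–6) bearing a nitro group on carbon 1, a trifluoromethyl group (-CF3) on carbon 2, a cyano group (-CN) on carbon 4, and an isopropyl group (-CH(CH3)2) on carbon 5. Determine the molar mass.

266.26 g/mol

Atom tally by fragment:
  O2NCH2 → C:1 H:2 N:1 O:2
  CH(CF3) → C:2 H:1 F:3
  CH2 → C:1 H:2
  CH(CN) → C:2 H:1 N:1
  CH(CH(CH3)2) → C:4 H:8
  CH3 → C:1 H:3
Element totals:
  C: 11
  H: 17
  F: 3
  N: 2
  O: 2
Molecular formula: C11H17F3N2O2.
  M = 11(12.011) + 17(1.008) + 3(18.998) + 2(14.007) + 2(15.999)
    = 132.121 + 17.136 + 56.994 + 28.014 + 31.998 = 266.263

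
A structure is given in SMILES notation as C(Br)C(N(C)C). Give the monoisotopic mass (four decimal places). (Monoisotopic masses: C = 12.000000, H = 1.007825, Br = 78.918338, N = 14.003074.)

Atom tally by fragment:
  BrCH2 → C:1 H:2 Br:1
  CH2N(CH3)2 → C:3 H:8 N:1
Element totals:
  C: 4
  H: 10
  Br: 1
  N: 1
Molecular formula: C4H10BrN.
  M = 4(12.0) + 10(1.007825) + 78.918338 + 14.003074
    = 48.000000 + 10.078250 + 78.918338 + 14.003074 = 150.999662

150.9997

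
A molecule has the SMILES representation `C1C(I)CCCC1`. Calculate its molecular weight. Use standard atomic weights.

210.06 g/mol

Atom tally by fragment:
  cyclohexane ring core → C:6 H:12
  (− 1 ring H displaced by substituents)
  + I → I:1
Element totals:
  C: 6
  H: 11
  I: 1
Molecular formula: C6H11I.
  M = 6(12.011) + 11(1.008) + 126.904
    = 72.066 + 11.088 + 126.904 = 210.058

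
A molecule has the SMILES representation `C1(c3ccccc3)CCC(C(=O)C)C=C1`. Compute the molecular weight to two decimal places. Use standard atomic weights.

Atom tally by fragment:
  cyclohexene ring core → C:6 H:10
  (− 2 ring H displaced by substituents)
  + C6H5 → C:6 H:5
  + COCH3 → C:2 H:3 O:1
Element totals:
  C: 14
  H: 16
  O: 1
Molecular formula: C14H16O.
  M = 14(12.011) + 16(1.008) + 15.999
    = 168.154 + 16.128 + 15.999 = 200.281

200.28 g/mol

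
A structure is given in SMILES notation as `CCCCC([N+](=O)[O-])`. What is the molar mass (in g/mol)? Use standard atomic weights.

117.15 g/mol

Atom tally by fragment:
  CH3 → C:1 H:3
  CH2 → C:1 H:2
  CH2 → C:1 H:2
  CH2 → C:1 H:2
  CH2NO2 → C:1 H:2 N:1 O:2
Element totals:
  C: 5
  H: 11
  N: 1
  O: 2
Molecular formula: C5H11NO2.
  M = 5(12.011) + 11(1.008) + 14.007 + 2(15.999)
    = 60.055 + 11.088 + 14.007 + 31.998 = 117.148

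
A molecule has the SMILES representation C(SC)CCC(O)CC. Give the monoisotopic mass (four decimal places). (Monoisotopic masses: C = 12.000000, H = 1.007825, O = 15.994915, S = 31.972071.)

148.0922

Atom tally by fragment:
  CH3SCH2 → C:2 H:5 S:1
  CH2 → C:1 H:2
  CH2 → C:1 H:2
  CH(OH) → C:1 H:2 O:1
  CH2 → C:1 H:2
  CH3 → C:1 H:3
Element totals:
  C: 7
  H: 16
  O: 1
  S: 1
Molecular formula: C7H16OS.
  M = 7(12.0) + 16(1.007825) + 15.994915 + 31.972071
    = 84.000000 + 16.125200 + 15.994915 + 31.972071 = 148.092186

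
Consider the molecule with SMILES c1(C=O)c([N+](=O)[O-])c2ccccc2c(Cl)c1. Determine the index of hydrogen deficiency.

Atom tally by fragment:
  naphthalene ring system core → C:10 H:8
  (− 3 ring H displaced by substituents)
  + CHO → C:1 H:1 O:1
  + NO2 → N:1 O:2
  + Cl → Cl:1
Element totals:
  C: 11
  H: 6
  Cl: 1
  N: 1
  O: 3
Molecular formula: C11H6ClNO3.
DoU = (2C + 2 + N − H − X) / 2 = (2·11 + 2 + 1 − 6 − 1) / 2 = 9.

9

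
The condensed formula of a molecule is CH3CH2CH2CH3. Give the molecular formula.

C4H10

Atom tally by fragment:
  CH3 → C:1 H:3
  CH2 → C:1 H:2
  CH2 → C:1 H:2
  CH3 → C:1 H:3
Element totals:
  C: 4
  H: 10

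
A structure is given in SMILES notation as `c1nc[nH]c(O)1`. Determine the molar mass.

84.08 g/mol

Atom tally by fragment:
  imidazole ring core → C:3 H:4 N:2
  (− 1 ring H displaced by substituents)
  + OH → O:1 H:1
Element totals:
  C: 3
  H: 4
  N: 2
  O: 1
Molecular formula: C3H4N2O.
  M = 3(12.011) + 4(1.008) + 2(14.007) + 15.999
    = 36.033 + 4.032 + 28.014 + 15.999 = 84.078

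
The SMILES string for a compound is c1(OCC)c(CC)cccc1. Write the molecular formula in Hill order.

C10H14O

Atom tally by fragment:
  benzene ring core → C:6 H:6
  (− 2 ring H displaced by substituents)
  + OC2H5 → C:2 H:5 O:1
  + C2H5 → C:2 H:5
Element totals:
  C: 10
  H: 14
  O: 1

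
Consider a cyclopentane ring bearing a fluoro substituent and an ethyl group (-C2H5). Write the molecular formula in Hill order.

C7H13F

Atom tally by fragment:
  cyclopentane ring core → C:5 H:10
  (− 2 ring H displaced by substituents)
  + F → F:1
  + C2H5 → C:2 H:5
Element totals:
  C: 7
  H: 13
  F: 1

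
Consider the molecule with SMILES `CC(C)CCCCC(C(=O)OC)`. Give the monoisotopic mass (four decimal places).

Atom tally by fragment:
  CH3 → C:1 H:3
  CH(CH3) → C:2 H:4
  CH2 → C:1 H:2
  CH2 → C:1 H:2
  CH2 → C:1 H:2
  CH2 → C:1 H:2
  CH2COOCH3 → C:3 H:5 O:2
Element totals:
  C: 10
  H: 20
  O: 2
Molecular formula: C10H20O2.
  M = 10(12.0) + 20(1.007825) + 2(15.994915)
    = 120.000000 + 20.156500 + 31.989830 = 172.146330

172.1463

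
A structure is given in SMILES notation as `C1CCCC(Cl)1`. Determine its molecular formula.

Atom tally by fragment:
  cyclopentane ring core → C:5 H:10
  (− 1 ring H displaced by substituents)
  + Cl → Cl:1
Element totals:
  C: 5
  H: 9
  Cl: 1

C5H9Cl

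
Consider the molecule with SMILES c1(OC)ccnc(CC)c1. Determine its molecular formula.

Atom tally by fragment:
  pyridine ring core → C:5 H:5 N:1
  (− 2 ring H displaced by substituents)
  + OCH3 → C:1 H:3 O:1
  + C2H5 → C:2 H:5
Element totals:
  C: 8
  H: 11
  N: 1
  O: 1

C8H11NO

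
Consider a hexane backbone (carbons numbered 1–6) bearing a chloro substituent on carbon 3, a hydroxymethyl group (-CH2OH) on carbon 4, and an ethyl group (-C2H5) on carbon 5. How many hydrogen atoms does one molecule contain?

Atom tally by fragment:
  CH3 → C:1 H:3
  CH2 → C:1 H:2
  CH(Cl) → C:1 H:1 Cl:1
  CH(CH2OH) → C:2 H:4 O:1
  CH(C2H5) → C:3 H:6
  CH3 → C:1 H:3
Element totals:
  C: 9
  H: 19
  Cl: 1
  O: 1

19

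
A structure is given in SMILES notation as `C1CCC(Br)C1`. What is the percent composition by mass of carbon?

40.30%

Atom tally by fragment:
  cyclopentane ring core → C:5 H:10
  (− 1 ring H displaced by substituents)
  + Br → Br:1
Element totals:
  C: 5
  H: 9
  Br: 1
Molecular formula: C5H9Br.
Molar mass = 149.031 g/mol.
Mass from C: 5 × 12.011 = 60.055 g/mol.
%C = 60.055 / 149.031 × 100 = 40.30%.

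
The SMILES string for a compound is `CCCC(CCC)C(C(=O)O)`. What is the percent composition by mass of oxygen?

Atom tally by fragment:
  CH3 → C:1 H:3
  CH2 → C:1 H:2
  CH2 → C:1 H:2
  CH(CH2CH2CH3) → C:4 H:8
  CH2COOH → C:2 H:3 O:2
Element totals:
  C: 9
  H: 18
  O: 2
Molecular formula: C9H18O2.
Molar mass = 158.241 g/mol.
Mass from O: 2 × 15.999 = 31.998 g/mol.
%O = 31.998 / 158.241 × 100 = 20.22%.

20.22%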